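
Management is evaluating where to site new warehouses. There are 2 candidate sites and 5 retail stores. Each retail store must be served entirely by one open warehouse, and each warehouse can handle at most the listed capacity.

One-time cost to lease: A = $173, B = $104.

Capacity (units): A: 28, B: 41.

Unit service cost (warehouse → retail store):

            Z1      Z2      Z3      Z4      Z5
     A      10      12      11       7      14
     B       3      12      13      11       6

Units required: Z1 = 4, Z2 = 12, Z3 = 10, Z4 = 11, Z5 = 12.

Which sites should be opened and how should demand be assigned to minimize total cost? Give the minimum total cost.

Minimum total cost: 692

Open {A, B}: Z1→B 3·4=12, Z2→B 12·12=144, Z3→A 11·10=110, Z4→A 7·11=77, Z5→B 6·12=72.
Loads: A carries 21/28, B carries 28/41. Service 415; fixed 277; total 692.
Next best feasible plan costs 712.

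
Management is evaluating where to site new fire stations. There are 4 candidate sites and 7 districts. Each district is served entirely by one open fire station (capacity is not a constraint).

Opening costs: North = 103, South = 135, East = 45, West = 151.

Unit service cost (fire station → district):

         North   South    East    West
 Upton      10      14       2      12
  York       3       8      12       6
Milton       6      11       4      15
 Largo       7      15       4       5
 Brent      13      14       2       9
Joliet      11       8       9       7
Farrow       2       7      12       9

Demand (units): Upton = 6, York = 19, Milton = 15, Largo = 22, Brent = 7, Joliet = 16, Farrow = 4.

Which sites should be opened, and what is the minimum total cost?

Open North and East; minimum total cost 531.

For any fixed open set, each district goes to its cheapest open site; total = fixed + service.
{North, East}: Upton→East 2·6=12, York→North 3·19=57, Milton→East 4·15=60, Largo→East 4·22=88, Brent→East 2·7=14, Joliet→East 9·16=144, Farrow→North 2·4=8. Service 383; fixed 148; total 531.
{East, West}: Upton→East 2·6=12, York→West 6·19=114, Milton→East 4·15=60, Largo→East 4·22=88, Brent→East 2·7=14, Joliet→West 7·16=112, Farrow→West 9·4=36. Service 436; fixed 196; total 632.
{East}: service 594 + fixed 45 = 639
{North, South, East, West}: Upton→East 2·6=12, York→North 3·19=57, Milton→East 4·15=60, Largo→East 4·22=88, Brent→East 2·7=14, Joliet→West 7·16=112, Farrow→North 2·4=8. Service 351; fixed 434; total 785.
(All 15 nonempty subsets were checked; North and East is lowest.)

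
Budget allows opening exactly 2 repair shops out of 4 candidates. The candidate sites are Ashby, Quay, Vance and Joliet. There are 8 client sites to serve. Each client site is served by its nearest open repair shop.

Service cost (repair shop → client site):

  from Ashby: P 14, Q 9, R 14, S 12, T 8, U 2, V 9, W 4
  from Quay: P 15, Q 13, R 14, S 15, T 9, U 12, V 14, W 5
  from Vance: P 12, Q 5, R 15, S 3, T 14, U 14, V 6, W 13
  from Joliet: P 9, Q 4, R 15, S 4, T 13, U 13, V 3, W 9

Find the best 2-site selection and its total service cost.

With exactly 2 open, each client site uses its cheapest among the chosen.
{Ashby, Joliet}: P→Joliet 9, Q→Joliet 4, R→Ashby 14, S→Joliet 4, T→Ashby 8, U→Ashby 2, V→Joliet 3, W→Ashby 4. Service cost 48.
{Ashby, Vance}: service cost 54
{Quay, Joliet}: service cost 60
Among all 6 size-2 choices, {Ashby, Joliet} is lowest.

Choose Ashby and Joliet; total service cost 48.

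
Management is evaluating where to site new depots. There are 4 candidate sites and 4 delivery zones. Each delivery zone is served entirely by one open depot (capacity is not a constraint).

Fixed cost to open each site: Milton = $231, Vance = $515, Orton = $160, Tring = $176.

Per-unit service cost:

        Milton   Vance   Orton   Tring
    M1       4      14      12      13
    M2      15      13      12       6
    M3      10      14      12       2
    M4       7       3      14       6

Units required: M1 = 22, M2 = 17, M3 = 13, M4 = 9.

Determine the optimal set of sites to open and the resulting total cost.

For any fixed open set, each delivery zone goes to its cheapest open site; total = fixed + service.
{Tring}: M1→Tring 13·22=286, M2→Tring 6·17=102, M3→Tring 2·13=26, M4→Tring 6·9=54. Service 468; fixed 176; total 644.
{Milton, Tring}: M1→Milton 4·22=88, M2→Tring 6·17=102, M3→Tring 2·13=26, M4→Tring 6·9=54. Service 270; fixed 407; total 677.
{Milton}: service 536 + fixed 231 = 767
{Milton, Vance, Orton, Tring}: service 243 + fixed 1082 = 1325
No other subset beats 644.

Open Tring only; minimum total cost 644.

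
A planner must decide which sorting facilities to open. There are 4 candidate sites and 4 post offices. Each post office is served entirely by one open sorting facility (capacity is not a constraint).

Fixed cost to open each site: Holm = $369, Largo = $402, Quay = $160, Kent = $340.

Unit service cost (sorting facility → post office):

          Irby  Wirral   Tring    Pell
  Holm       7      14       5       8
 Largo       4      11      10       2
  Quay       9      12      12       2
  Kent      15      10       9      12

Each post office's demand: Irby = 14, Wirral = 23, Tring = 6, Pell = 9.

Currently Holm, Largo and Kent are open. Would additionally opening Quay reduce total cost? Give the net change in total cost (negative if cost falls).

No — net change +160 (cost rises by 160).

Current service cost with {Holm, Largo, Kent}: 334.
Adding Quay: each post office re-picks its cheapest; new service cost 334, saving 0.
Extra fixed cost: 160. Net change = 160 − 0 = 160.
(Totals: 1445 → 1605.)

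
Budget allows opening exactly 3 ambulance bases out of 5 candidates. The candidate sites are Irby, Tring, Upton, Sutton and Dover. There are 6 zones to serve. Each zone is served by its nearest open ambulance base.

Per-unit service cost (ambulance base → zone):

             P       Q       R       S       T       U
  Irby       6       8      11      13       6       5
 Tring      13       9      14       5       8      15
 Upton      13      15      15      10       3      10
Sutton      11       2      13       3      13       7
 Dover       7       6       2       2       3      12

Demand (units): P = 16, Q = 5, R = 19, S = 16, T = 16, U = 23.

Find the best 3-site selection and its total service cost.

With exactly 3 open, each zone uses its cheapest among the chosen.
{Irby, Sutton, Dover}: P→Irby 6·16=96, Q→Sutton 2·5=10, R→Dover 2·19=38, S→Dover 2·16=32, T→Dover 3·16=48, U→Irby 5·23=115. Service cost 339.
{Irby, Tring, Dover}: service cost 359
{Irby, Upton, Dover}: service cost 359
Among all 10 size-3 choices, {Irby, Sutton, Dover} is lowest.

Choose Irby, Sutton and Dover; total service cost 339.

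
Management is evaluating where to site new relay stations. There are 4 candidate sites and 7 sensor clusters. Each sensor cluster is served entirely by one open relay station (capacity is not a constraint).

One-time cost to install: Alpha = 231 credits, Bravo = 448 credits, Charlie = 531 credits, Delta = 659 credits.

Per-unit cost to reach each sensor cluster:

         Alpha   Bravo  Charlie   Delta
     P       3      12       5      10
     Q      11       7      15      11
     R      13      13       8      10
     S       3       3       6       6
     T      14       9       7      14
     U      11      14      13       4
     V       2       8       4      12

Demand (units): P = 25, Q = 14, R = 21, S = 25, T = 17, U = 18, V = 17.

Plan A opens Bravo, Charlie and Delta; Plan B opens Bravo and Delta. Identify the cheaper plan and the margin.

Plan B is cheaper by 262.

Plan A: {Bravo, Charlie, Delta}: P→Charlie 5·25=125, Q→Bravo 7·14=98, R→Charlie 8·21=168, S→Bravo 3·25=75, T→Charlie 7·17=119, U→Delta 4·18=72, V→Charlie 4·17=68. Service 725; fixed 1638; total 2363.
Plan B: {Bravo, Delta}: P→Delta 10·25=250, Q→Bravo 7·14=98, R→Delta 10·21=210, S→Bravo 3·25=75, T→Bravo 9·17=153, U→Delta 4·18=72, V→Bravo 8·17=136. Service 994; fixed 1107; total 2101.
Difference: |2363 − 2101| = 262.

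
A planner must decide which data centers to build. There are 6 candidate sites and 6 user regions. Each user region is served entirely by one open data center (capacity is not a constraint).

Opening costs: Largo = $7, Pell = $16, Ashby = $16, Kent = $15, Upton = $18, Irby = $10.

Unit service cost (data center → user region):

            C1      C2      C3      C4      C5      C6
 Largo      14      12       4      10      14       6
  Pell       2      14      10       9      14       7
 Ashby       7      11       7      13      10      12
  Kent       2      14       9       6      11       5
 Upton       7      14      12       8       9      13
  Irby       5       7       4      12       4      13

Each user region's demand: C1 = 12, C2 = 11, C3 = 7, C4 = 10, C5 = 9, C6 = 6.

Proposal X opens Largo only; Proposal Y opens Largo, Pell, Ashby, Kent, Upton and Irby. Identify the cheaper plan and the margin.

Proposal X: {Largo}: C1→Largo 14·12=168, C2→Largo 12·11=132, C3→Largo 4·7=28, C4→Largo 10·10=100, C5→Largo 14·9=126, C6→Largo 6·6=36. Service 590; fixed 7; total 597.
Proposal Y: {Largo, Pell, Ashby, Kent, Upton, Irby}: C1→Pell 2·12=24, C2→Irby 7·11=77, C3→Largo 4·7=28, C4→Kent 6·10=60, C5→Irby 4·9=36, C6→Kent 5·6=30. Service 255; fixed 82; total 337.
Difference: |597 − 337| = 260.

Proposal Y is cheaper by 260.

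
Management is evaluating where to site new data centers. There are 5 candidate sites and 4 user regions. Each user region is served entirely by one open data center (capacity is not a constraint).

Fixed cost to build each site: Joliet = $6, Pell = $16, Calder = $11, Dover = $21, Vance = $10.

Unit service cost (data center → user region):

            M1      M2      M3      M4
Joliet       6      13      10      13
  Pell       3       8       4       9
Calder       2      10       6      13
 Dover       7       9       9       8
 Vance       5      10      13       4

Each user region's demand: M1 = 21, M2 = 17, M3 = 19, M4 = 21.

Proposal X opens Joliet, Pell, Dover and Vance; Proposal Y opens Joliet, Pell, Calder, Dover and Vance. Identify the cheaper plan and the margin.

Proposal X: {Joliet, Pell, Dover, Vance}: M1→Pell 3·21=63, M2→Pell 8·17=136, M3→Pell 4·19=76, M4→Vance 4·21=84. Service 359; fixed 53; total 412.
Proposal Y: {Joliet, Pell, Calder, Dover, Vance}: M1→Calder 2·21=42, M2→Pell 8·17=136, M3→Pell 4·19=76, M4→Vance 4·21=84. Service 338; fixed 64; total 402.
Difference: |412 − 402| = 10.

Proposal Y is cheaper by 10.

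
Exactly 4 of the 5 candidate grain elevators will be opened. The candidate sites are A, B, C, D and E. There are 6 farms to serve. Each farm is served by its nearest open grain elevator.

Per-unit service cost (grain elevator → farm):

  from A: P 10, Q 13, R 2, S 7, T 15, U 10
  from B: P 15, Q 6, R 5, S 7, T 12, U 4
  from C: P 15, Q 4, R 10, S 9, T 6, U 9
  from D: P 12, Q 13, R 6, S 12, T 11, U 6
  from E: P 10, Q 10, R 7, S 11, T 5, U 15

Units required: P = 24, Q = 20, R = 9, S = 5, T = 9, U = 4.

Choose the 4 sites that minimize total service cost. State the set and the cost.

Choose A, B, C and E; total service cost 434.

With exactly 4 open, each farm uses its cheapest among the chosen.
{A, B, C, E}: P→A 10·24=240, Q→C 4·20=80, R→A 2·9=18, S→A 7·5=35, T→E 5·9=45, U→B 4·4=16. Service cost 434.
{A, C, D, E}: service cost 442
{A, B, C, D}: service cost 443
Among all 5 size-4 choices, {A, B, C, E} is lowest.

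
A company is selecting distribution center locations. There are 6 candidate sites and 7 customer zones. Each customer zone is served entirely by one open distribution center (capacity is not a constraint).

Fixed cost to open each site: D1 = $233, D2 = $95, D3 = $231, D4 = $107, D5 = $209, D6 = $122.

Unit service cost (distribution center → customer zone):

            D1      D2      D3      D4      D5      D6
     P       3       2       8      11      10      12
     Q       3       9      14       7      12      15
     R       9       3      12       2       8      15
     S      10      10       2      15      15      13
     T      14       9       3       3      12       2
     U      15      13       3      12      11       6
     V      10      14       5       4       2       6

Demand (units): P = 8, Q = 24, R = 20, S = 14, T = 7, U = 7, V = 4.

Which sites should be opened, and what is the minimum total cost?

Open D2 and D4; minimum total cost 687.

For any fixed open set, each customer zone goes to its cheapest open site; total = fixed + service.
{D2, D4}: P→D2 2·8=16, Q→D4 7·24=168, R→D4 2·20=40, S→D2 10·14=140, T→D4 3·7=21, U→D4 12·7=84, V→D4 4·4=16. Service 485; fixed 202; total 687.
{D3, D4}: service 358 + fixed 338 = 696
{D2, D3}: service 382 + fixed 326 = 708
{D1, D2, D3, D4, D5, D6}: service 199 + fixed 997 = 1196
No other subset beats 687.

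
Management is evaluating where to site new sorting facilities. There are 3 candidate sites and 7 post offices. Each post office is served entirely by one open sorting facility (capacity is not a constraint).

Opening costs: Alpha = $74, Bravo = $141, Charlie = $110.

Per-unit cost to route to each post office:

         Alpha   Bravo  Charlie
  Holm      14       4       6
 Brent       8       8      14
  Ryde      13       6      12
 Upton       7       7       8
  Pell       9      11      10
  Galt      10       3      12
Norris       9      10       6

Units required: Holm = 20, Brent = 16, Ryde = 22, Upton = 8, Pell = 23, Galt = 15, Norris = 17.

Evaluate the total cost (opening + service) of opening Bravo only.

Total cost: 1005

Each post office is assigned to its cheapest site among the open ones.
{Bravo}: Holm→Bravo 4·20=80, Brent→Bravo 8·16=128, Ryde→Bravo 6·22=132, Upton→Bravo 7·8=56, Pell→Bravo 11·23=253, Galt→Bravo 3·15=45, Norris→Bravo 10·17=170. Service 864; fixed 141; total 1005.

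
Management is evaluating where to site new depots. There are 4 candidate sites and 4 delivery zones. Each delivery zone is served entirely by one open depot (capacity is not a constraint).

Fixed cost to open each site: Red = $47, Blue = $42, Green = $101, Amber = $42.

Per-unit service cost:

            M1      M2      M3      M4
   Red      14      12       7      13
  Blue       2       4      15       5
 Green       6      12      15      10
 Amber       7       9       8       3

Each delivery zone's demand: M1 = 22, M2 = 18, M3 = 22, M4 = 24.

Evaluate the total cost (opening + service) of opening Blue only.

Each delivery zone is assigned to its cheapest site among the open ones.
{Blue}: M1→Blue 2·22=44, M2→Blue 4·18=72, M3→Blue 15·22=330, M4→Blue 5·24=120. Service 566; fixed 42; total 608.

Total cost: 608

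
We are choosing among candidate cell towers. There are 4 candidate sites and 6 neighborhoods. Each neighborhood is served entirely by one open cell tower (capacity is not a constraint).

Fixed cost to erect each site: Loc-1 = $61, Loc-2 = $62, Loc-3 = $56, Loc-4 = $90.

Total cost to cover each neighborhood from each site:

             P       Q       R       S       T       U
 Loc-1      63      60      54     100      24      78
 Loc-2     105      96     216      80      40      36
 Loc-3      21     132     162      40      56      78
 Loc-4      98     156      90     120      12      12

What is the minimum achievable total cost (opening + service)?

Minimum total cost: 394

For any fixed open set, each neighborhood goes to its cheapest open site; total = fixed + service.
{Loc-1, Loc-3}: P→Loc-3 21, Q→Loc-1 60, R→Loc-1 54, S→Loc-3 40, T→Loc-1 24, U→Loc-1 78. Service 277; fixed 117; total 394.
{Loc-1, Loc-3, Loc-4}: P→Loc-3 21, Q→Loc-1 60, R→Loc-1 54, S→Loc-3 40, T→Loc-4 12, U→Loc-4 12. Service 199; fixed 207; total 406.
{Loc-1, Loc-2, Loc-3}: service 235 + fixed 179 = 414
{Loc-1, Loc-2, Loc-3, Loc-4}: service 199 + fixed 269 = 468
No other subset beats 394.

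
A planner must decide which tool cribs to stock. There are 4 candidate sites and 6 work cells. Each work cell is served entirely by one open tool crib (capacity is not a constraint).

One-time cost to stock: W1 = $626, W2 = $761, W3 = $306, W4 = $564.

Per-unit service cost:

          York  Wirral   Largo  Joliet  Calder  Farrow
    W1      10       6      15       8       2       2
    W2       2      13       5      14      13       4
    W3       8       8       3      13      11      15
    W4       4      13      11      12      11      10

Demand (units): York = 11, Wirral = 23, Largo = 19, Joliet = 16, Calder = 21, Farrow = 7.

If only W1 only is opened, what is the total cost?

Total cost: 1343

Each work cell is assigned to its cheapest site among the open ones.
{W1}: York→W1 10·11=110, Wirral→W1 6·23=138, Largo→W1 15·19=285, Joliet→W1 8·16=128, Calder→W1 2·21=42, Farrow→W1 2·7=14. Service 717; fixed 626; total 1343.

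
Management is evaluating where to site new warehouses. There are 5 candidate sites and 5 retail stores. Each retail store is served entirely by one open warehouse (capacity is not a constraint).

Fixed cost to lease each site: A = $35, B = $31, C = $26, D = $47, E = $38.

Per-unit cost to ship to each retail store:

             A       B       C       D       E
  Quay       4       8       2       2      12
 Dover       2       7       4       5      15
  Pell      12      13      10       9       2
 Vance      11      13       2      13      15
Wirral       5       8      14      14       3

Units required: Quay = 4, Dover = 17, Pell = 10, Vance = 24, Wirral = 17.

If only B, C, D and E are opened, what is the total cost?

Total cost: 337

Each retail store is assigned to its cheapest site among the open ones.
{B, C, D, E}: Quay→C 2·4=8, Dover→C 4·17=68, Pell→E 2·10=20, Vance→C 2·24=48, Wirral→E 3·17=51. Service 195; fixed 142; total 337.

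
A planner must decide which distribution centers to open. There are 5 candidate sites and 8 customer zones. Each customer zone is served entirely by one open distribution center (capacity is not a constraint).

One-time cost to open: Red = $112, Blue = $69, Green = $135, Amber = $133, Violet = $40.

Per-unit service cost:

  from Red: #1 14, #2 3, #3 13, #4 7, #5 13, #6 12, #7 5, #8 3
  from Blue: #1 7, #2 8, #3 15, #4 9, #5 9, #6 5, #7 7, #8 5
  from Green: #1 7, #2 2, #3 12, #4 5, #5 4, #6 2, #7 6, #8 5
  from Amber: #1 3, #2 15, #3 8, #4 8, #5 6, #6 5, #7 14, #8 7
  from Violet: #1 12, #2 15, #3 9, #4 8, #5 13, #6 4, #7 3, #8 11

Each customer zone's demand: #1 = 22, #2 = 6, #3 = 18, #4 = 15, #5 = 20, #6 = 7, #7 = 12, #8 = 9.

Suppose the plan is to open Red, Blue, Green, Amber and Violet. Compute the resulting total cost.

Each customer zone is assigned to its cheapest site among the open ones.
{Red, Blue, Green, Amber, Violet}: #1→Amber 3·22=66, #2→Green 2·6=12, #3→Amber 8·18=144, #4→Green 5·15=75, #5→Green 4·20=80, #6→Green 2·7=14, #7→Violet 3·12=36, #8→Red 3·9=27. Service 454; fixed 489; total 943.

Total cost: 943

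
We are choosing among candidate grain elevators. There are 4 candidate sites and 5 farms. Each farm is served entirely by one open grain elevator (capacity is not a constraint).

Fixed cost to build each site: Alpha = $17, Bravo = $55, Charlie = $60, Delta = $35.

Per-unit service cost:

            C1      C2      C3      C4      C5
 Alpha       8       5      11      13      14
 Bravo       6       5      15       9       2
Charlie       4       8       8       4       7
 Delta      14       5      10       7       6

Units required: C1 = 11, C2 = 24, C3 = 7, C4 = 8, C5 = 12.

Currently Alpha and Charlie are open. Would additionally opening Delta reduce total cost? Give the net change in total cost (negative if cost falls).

Current service cost with {Alpha, Charlie}: 336.
Adding Delta: each farm re-picks its cheapest; new service cost 324, saving 12.
Extra fixed cost: 35. Net change = 35 − 12 = 23.
(Totals: 413 → 436.)

No — net change +23 (cost rises by 23).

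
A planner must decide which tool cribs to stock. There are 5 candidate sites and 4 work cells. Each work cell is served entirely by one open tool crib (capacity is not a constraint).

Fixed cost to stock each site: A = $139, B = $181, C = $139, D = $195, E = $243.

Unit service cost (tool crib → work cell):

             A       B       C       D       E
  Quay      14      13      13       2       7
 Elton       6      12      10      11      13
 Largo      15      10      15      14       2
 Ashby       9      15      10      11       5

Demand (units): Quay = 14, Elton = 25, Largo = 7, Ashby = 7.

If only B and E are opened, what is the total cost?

Total cost: 871

Each work cell is assigned to its cheapest site among the open ones.
{B, E}: Quay→E 7·14=98, Elton→B 12·25=300, Largo→E 2·7=14, Ashby→E 5·7=35. Service 447; fixed 424; total 871.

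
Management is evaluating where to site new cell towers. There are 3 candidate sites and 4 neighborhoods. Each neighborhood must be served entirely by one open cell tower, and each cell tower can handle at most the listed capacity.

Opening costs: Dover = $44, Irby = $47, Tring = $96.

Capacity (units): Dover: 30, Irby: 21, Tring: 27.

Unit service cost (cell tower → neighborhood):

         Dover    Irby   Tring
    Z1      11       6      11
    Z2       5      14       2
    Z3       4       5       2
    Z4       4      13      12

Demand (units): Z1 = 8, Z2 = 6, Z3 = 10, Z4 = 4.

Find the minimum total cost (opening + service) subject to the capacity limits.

Open {Dover}: Z1→Dover 11·8=88, Z2→Dover 5·6=30, Z3→Dover 4·10=40, Z4→Dover 4·4=16.
Loads: Dover carries 28/30. Service 174; fixed 44; total 218.
Next best feasible plan costs 225.

Minimum total cost: 218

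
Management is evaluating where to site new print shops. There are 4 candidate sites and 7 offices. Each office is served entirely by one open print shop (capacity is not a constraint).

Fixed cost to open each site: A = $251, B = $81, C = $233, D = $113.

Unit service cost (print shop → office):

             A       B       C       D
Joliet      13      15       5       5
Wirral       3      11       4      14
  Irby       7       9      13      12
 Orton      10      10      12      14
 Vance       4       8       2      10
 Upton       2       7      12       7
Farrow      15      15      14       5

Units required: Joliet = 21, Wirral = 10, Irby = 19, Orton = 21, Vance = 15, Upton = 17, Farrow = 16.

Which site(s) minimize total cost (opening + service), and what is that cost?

For any fixed open set, each office goes to its cheapest open site; total = fixed + service.
{A, D}: Joliet→D 5·21=105, Wirral→A 3·10=30, Irby→A 7·19=133, Orton→A 10·21=210, Vance→A 4·15=60, Upton→A 2·17=34, Farrow→D 5·16=80. Service 652; fixed 364; total 1016.
{A, B, D}: service 652 + fixed 445 = 1097
{B, D}: service 915 + fixed 194 = 1109
{A, B, C, D}: Joliet→C 5·21=105, Wirral→A 3·10=30, Irby→A 7·19=133, Orton→A 10·21=210, Vance→C 2·15=30, Upton→A 2·17=34, Farrow→D 5·16=80. Service 622; fixed 678; total 1300.
No other subset beats 1016.

Open A and D; minimum total cost 1016.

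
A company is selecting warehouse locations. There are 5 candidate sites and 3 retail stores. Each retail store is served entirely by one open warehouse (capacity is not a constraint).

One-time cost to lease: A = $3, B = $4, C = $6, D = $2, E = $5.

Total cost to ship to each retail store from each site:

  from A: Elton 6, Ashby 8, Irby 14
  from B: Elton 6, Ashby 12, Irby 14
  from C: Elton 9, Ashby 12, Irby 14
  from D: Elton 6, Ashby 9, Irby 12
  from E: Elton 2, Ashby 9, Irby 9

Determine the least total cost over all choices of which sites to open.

For any fixed open set, each retail store goes to its cheapest open site; total = fixed + service.
{E}: Elton→E 2, Ashby→E 9, Irby→E 9. Service 20; fixed 5; total 25.
{A, E}: Elton→E 2, Ashby→A 8, Irby→E 9. Service 19; fixed 8; total 27.
{D, E}: Elton→E 2, Ashby→D 9, Irby→E 9. Service 20; fixed 7; total 27.
{A, B, C, D, E}: service 19 + fixed 20 = 39
No other subset beats 25.

Minimum total cost: 25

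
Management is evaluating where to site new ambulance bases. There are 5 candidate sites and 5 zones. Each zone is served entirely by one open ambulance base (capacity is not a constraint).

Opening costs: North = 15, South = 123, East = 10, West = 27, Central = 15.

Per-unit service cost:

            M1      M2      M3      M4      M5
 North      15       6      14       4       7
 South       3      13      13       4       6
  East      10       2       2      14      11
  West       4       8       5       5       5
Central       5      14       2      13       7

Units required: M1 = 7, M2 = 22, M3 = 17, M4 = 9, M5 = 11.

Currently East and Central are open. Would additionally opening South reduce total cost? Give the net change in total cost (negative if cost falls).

Current service cost with {East, Central}: 307.
Adding South: each zone re-picks its cheapest; new service cost 201, saving 106.
Extra fixed cost: 123. Net change = 123 − 106 = 17.
(Totals: 332 → 349.)

No — net change +17 (cost rises by 17).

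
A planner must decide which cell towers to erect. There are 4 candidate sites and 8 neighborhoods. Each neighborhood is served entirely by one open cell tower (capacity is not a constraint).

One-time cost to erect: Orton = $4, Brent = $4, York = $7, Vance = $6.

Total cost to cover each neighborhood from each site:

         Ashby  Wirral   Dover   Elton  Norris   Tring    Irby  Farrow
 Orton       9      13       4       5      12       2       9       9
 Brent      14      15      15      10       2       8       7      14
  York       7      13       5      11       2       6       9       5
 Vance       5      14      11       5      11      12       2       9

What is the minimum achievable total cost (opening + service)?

Minimum total cost: 55

For any fixed open set, each neighborhood goes to its cheapest open site; total = fixed + service.
{Orton, York, Vance}: Ashby→Vance 5, Wirral→Orton 13, Dover→Orton 4, Elton→Orton 5, Norris→York 2, Tring→Orton 2, Irby→Vance 2, Farrow→York 5. Service 38; fixed 17; total 55.
{Orton, Brent, Vance}: service 42 + fixed 14 = 56
{York, Vance}: service 43 + fixed 13 = 56
{Orton, Brent, York, Vance}: Ashby→Vance 5, Wirral→Orton 13, Dover→Orton 4, Elton→Orton 5, Norris→Brent 2, Tring→Orton 2, Irby→Vance 2, Farrow→York 5. Service 38; fixed 21; total 59.
(All 15 nonempty subsets were checked; Orton, York and Vance is lowest.)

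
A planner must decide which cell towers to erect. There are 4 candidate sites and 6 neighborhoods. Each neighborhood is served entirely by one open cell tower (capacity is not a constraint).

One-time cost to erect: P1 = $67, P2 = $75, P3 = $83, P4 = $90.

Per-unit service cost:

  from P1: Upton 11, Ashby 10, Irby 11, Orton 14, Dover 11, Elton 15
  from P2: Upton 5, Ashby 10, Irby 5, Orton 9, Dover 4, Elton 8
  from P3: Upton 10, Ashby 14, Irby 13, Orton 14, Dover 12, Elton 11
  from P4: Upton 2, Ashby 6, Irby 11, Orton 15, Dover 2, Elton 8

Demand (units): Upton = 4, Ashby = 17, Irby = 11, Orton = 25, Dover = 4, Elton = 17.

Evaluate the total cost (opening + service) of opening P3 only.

Each neighborhood is assigned to its cheapest site among the open ones.
{P3}: Upton→P3 10·4=40, Ashby→P3 14·17=238, Irby→P3 13·11=143, Orton→P3 14·25=350, Dover→P3 12·4=48, Elton→P3 11·17=187. Service 1006; fixed 83; total 1089.

Total cost: 1089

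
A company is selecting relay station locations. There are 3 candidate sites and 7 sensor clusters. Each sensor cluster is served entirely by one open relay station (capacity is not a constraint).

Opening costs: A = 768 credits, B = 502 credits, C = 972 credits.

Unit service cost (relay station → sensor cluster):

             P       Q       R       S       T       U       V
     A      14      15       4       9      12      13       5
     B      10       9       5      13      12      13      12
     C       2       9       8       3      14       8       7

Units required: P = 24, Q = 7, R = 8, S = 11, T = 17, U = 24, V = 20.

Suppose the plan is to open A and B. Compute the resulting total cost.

Total cost: 2320

Each sensor cluster is assigned to its cheapest site among the open ones.
{A, B}: P→B 10·24=240, Q→B 9·7=63, R→A 4·8=32, S→A 9·11=99, T→A 12·17=204, U→A 13·24=312, V→A 5·20=100. Service 1050; fixed 1270; total 2320.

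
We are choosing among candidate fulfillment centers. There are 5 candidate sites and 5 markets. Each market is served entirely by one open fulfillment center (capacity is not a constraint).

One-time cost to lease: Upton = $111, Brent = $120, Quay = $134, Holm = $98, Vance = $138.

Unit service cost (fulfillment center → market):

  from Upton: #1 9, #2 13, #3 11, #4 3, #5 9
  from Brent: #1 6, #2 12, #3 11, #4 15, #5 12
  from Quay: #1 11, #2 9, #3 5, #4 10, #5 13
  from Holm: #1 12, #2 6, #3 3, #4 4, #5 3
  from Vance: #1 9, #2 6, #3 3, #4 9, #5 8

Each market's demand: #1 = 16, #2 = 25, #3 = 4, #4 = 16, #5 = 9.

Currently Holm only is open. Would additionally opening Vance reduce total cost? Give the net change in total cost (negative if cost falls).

No — net change +90 (cost rises by 90).

Current service cost with {Holm}: 445.
Adding Vance: each market re-picks its cheapest; new service cost 397, saving 48.
Extra fixed cost: 138. Net change = 138 − 48 = 90.
(Totals: 543 → 633.)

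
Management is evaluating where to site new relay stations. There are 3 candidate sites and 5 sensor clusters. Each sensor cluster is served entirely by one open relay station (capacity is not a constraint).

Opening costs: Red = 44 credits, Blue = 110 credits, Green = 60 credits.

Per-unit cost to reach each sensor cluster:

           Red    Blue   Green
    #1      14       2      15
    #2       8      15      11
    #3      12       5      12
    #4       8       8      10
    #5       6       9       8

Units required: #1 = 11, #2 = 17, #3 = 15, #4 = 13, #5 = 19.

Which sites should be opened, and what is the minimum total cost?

Open Red and Blue; minimum total cost 605.

For any fixed open set, each sensor cluster goes to its cheapest open site; total = fixed + service.
{Red, Blue}: #1→Blue 2·11=22, #2→Red 8·17=136, #3→Blue 5·15=75, #4→Red 8·13=104, #5→Red 6·19=114. Service 451; fixed 154; total 605.
{Red, Blue, Green}: service 451 + fixed 214 = 665
{Blue, Green}: service 540 + fixed 170 = 710
{Red}: service 688 + fixed 44 = 732
(All 7 nonempty subsets were checked; Red and Blue is lowest.)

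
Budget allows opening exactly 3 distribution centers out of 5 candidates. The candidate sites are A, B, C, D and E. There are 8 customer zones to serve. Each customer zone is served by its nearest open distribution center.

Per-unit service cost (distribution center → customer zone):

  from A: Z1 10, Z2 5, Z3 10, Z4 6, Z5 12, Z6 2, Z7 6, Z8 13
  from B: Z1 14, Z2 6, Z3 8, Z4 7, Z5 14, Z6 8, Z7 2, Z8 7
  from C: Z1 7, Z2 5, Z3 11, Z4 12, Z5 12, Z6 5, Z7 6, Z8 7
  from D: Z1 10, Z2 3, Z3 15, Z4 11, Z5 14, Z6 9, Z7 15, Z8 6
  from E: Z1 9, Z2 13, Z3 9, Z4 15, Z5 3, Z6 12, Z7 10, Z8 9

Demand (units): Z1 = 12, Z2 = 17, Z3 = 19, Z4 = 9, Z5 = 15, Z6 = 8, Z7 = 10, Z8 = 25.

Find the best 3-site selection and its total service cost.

With exactly 3 open, each customer zone uses its cheapest among the chosen.
{B, D, E}: Z1→E 9·12=108, Z2→D 3·17=51, Z3→B 8·19=152, Z4→B 7·9=63, Z5→E 3·15=45, Z6→B 8·8=64, Z7→B 2·10=20, Z8→D 6·25=150. Service cost 653.
{A, B, E}: service cost 655
{A, D, E}: service cost 655
Among all 10 size-3 choices, {B, D, E} is lowest.

Choose B, D and E; total service cost 653.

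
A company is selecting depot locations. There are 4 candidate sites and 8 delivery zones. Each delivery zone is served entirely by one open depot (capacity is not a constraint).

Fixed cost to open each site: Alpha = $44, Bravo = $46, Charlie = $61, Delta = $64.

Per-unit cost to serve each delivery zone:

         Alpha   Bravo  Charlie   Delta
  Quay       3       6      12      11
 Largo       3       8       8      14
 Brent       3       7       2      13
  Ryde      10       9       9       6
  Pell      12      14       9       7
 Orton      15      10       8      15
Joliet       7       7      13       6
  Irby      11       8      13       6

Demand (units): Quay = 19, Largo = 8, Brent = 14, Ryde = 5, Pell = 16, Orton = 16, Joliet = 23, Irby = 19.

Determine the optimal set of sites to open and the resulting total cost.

Open Alpha, Charlie and Delta; minimum total cost 800.

For any fixed open set, each delivery zone goes to its cheapest open site; total = fixed + service.
{Alpha, Charlie, Delta}: Quay→Alpha 3·19=57, Largo→Alpha 3·8=24, Brent→Charlie 2·14=28, Ryde→Delta 6·5=30, Pell→Delta 7·16=112, Orton→Charlie 8·16=128, Joliet→Delta 6·23=138, Irby→Delta 6·19=114. Service 631; fixed 169; total 800.
{Alpha, Bravo, Delta}: service 677 + fixed 154 = 831
{Alpha, Bravo, Charlie, Delta}: Quay→Alpha 3·19=57, Largo→Alpha 3·8=24, Brent→Charlie 2·14=28, Ryde→Delta 6·5=30, Pell→Delta 7·16=112, Orton→Charlie 8·16=128, Joliet→Delta 6·23=138, Irby→Delta 6·19=114. Service 631; fixed 215; total 846.
{Alpha}: Quay→Alpha 3·19=57, Largo→Alpha 3·8=24, Brent→Alpha 3·14=42, Ryde→Alpha 10·5=50, Pell→Alpha 12·16=192, Orton→Alpha 15·16=240, Joliet→Alpha 7·23=161, Irby→Alpha 11·19=209. Service 975; fixed 44; total 1019.
No other subset beats 800.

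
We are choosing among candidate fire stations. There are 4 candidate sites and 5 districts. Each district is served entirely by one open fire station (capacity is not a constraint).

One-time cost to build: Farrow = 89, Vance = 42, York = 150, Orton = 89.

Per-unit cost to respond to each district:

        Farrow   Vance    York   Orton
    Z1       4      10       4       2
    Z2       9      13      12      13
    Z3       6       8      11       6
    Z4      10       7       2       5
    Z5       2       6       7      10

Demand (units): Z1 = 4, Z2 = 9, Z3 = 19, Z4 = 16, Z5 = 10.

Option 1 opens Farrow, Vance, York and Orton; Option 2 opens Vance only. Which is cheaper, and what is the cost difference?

Option 1: {Farrow, Vance, York, Orton}: Z1→Orton 2·4=8, Z2→Farrow 9·9=81, Z3→Farrow 6·19=114, Z4→York 2·16=32, Z5→Farrow 2·10=20. Service 255; fixed 370; total 625.
Option 2: {Vance}: Z1→Vance 10·4=40, Z2→Vance 13·9=117, Z3→Vance 8·19=152, Z4→Vance 7·16=112, Z5→Vance 6·10=60. Service 481; fixed 42; total 523.
Difference: |625 − 523| = 102.

Option 2 is cheaper by 102.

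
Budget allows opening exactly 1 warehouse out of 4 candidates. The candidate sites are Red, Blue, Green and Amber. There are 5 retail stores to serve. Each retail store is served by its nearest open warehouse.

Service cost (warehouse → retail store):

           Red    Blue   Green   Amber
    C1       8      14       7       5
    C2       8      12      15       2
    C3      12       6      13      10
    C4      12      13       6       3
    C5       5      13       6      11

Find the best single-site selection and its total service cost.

With exactly 1 open, each retail store uses its cheapest among the chosen.
{Amber}: C1→Amber 5, C2→Amber 2, C3→Amber 10, C4→Amber 3, C5→Amber 11. Service cost 31.
{Red}: service cost 45
{Green}: service cost 47
Among all 4 size-1 choices, {Amber} is lowest.

Choose Amber only; total service cost 31.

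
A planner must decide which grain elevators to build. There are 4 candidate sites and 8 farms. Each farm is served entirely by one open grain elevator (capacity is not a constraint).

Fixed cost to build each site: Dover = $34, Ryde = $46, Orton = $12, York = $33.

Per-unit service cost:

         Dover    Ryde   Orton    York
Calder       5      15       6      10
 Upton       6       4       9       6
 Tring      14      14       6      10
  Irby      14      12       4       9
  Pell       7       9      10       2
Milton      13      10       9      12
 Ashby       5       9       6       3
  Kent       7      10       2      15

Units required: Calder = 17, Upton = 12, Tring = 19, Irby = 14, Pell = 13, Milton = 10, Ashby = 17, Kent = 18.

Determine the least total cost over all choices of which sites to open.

For any fixed open set, each farm goes to its cheapest open site; total = fixed + service.
{Orton, York}: Calder→Orton 6·17=102, Upton→York 6·12=72, Tring→Orton 6·19=114, Irby→Orton 4·14=56, Pell→York 2·13=26, Milton→Orton 9·10=90, Ashby→York 3·17=51, Kent→Orton 2·18=36. Service 547; fixed 45; total 592.
{Dover, Orton, York}: service 530 + fixed 79 = 609
{Ryde, Orton, York}: Calder→Orton 6·17=102, Upton→Ryde 4·12=48, Tring→Orton 6·19=114, Irby→Orton 4·14=56, Pell→York 2·13=26, Milton→Orton 9·10=90, Ashby→York 3·17=51, Kent→Orton 2·18=36. Service 523; fixed 91; total 614.
{Dover, Ryde, Orton, York}: Calder→Dover 5·17=85, Upton→Ryde 4·12=48, Tring→Orton 6·19=114, Irby→Orton 4·14=56, Pell→York 2·13=26, Milton→Orton 9·10=90, Ashby→York 3·17=51, Kent→Orton 2·18=36. Service 506; fixed 125; total 631.
(All 15 nonempty subsets were checked; Orton and York is lowest.)

Minimum total cost: 592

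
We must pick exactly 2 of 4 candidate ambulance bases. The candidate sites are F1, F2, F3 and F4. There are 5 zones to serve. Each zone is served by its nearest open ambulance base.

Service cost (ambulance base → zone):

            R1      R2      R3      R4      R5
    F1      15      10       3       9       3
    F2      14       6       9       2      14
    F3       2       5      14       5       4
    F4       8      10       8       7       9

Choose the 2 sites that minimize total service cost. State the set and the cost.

Choose F1 and F3; total service cost 18.

With exactly 2 open, each zone uses its cheapest among the chosen.
{F1, F3}: R1→F3 2, R2→F3 5, R3→F1 3, R4→F3 5, R5→F1 3. Service cost 18.
{F2, F3}: service cost 22
{F3, F4}: service cost 24
Among all 6 size-2 choices, {F1, F3} is lowest.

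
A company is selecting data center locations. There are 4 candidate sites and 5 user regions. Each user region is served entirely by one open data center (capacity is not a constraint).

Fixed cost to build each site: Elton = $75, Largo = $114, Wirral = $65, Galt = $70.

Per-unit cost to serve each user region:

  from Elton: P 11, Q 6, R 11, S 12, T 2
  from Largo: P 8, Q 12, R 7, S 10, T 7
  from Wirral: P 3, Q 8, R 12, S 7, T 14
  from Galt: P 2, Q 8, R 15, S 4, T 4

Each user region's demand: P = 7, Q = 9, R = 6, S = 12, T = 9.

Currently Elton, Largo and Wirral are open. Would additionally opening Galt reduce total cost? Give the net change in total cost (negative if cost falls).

No — net change +27 (cost rises by 27).

Current service cost with {Elton, Largo, Wirral}: 219.
Adding Galt: each user region re-picks its cheapest; new service cost 176, saving 43.
Extra fixed cost: 70. Net change = 70 − 43 = 27.
(Totals: 473 → 500.)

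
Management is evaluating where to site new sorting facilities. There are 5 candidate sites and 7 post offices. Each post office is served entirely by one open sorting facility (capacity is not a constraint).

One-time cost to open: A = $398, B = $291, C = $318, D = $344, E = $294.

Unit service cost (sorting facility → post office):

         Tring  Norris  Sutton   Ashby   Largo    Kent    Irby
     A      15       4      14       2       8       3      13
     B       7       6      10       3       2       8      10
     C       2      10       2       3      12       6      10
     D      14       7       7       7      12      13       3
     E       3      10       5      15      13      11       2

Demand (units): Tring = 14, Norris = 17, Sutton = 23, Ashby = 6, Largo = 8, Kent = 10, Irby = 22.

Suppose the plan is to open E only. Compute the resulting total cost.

Each post office is assigned to its cheapest site among the open ones.
{E}: Tring→E 3·14=42, Norris→E 10·17=170, Sutton→E 5·23=115, Ashby→E 15·6=90, Largo→E 13·8=104, Kent→E 11·10=110, Irby→E 2·22=44. Service 675; fixed 294; total 969.

Total cost: 969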